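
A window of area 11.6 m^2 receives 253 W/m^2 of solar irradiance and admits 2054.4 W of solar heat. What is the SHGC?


Rearrange Q = Area * SHGC * Irradiance:
  SHGC = Q / (Area * Irradiance)
  SHGC = 2054.4 / (11.6 * 253) = 0.7

0.7


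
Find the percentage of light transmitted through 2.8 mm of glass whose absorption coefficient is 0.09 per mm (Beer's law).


Beer-Lambert law: T = exp(-alpha * thickness)
  exponent = -0.09 * 2.8 = -0.252
  T = exp(-0.252) = 0.7772
  Percentage = 0.7772 * 100 = 77.72%

77.72%


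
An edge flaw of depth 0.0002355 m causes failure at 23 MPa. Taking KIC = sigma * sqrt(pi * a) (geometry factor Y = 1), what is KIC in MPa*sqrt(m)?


Fracture toughness: KIC = sigma * sqrt(pi * a)
  pi * a = pi * 0.0002355 = 0.000739845
  sqrt(pi * a) = 0.0272
  KIC = 23 * 0.0272 = 0.626 MPa*sqrt(m)

0.626 MPa*sqrt(m)


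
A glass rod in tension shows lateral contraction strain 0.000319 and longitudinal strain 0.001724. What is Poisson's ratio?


Poisson's ratio: nu = lateral strain / axial strain
  nu = 0.000319 / 0.001724 = 0.185

0.185


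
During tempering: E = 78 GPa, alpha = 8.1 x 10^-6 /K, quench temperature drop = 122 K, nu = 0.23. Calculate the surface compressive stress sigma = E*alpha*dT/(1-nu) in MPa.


Tempering stress: sigma = E * alpha * dT / (1 - nu)
  E (MPa) = 78 * 1000 = 78000
  Numerator = 78000 * (8.1 x 10^-6) * 122 = 77.0796
  Denominator = 1 - 0.23 = 0.77
  sigma = 77.0796 / 0.77 = 100.1 MPa

100.1 MPa


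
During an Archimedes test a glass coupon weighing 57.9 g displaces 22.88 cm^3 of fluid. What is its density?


Use the definition of density:
  rho = mass / volume
  rho = 57.9 / 22.88 = 2.531 g/cm^3

2.531 g/cm^3


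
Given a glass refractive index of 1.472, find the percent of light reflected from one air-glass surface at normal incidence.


Fresnel reflectance at normal incidence:
  R = ((n - 1)/(n + 1))^2
  (n - 1)/(n + 1) = (1.472 - 1)/(1.472 + 1) = 0.190939
  R = 0.190939^2 = 0.0364577
  R(%) = 0.0364577 * 100 = 3.646%

3.646%


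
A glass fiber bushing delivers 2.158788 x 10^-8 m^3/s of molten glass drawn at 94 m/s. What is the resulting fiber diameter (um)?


Cross-sectional area from continuity:
  A = Q / v = 2.158788 x 10^-8 / 94 = 2.296583 x 10^-10 m^2
Diameter from circular cross-section:
  d = sqrt(4A / pi) * 10^6 (m -> um)
  d = sqrt(4 * 2.296583 x 10^-10 / pi) * 10^6 = 17.1 um

17.1 um


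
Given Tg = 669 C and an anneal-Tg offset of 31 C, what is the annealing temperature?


The annealing temperature is Tg plus the offset:
  T_anneal = 669 + 31 = 700 C

700 C


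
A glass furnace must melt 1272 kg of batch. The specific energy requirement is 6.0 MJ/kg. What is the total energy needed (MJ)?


Total energy = mass * specific energy
  E = 1272 * 6.0 = 7632 MJ

7632 MJ


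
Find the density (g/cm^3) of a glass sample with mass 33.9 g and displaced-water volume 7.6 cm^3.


Use the definition of density:
  rho = mass / volume
  rho = 33.9 / 7.6 = 4.461 g/cm^3

4.461 g/cm^3


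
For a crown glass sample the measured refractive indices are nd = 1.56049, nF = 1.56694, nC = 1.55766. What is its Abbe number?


Abbe number formula: Vd = (nd - 1) / (nF - nC)
  nd - 1 = 1.56049 - 1 = 0.56049
  nF - nC = 1.56694 - 1.55766 = 0.00928
  Vd = 0.56049 / 0.00928 = 60.4

60.4


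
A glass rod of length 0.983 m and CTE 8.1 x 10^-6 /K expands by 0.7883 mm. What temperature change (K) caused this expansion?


Rearrange dL = alpha * L0 * dT for dT:
  dT = dL / (alpha * L0)
  dL (m) = 0.7883 / 1000 = 0.0007883
  dT = 0.0007883 / ((8.1 x 10^-6) * 0.983) = 99.0 K

99.0 K


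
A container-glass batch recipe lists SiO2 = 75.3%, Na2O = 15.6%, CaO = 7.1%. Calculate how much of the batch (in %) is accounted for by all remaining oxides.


Sum the three major oxides:
  SiO2 + Na2O + CaO = 75.3 + 15.6 + 7.1 = 98.0%
Subtract from 100%:
  Others = 100 - 98.0 = 2.0%

2.0%


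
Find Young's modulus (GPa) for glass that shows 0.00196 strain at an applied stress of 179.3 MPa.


Young's modulus: E = stress / strain
  E = 179.3 MPa / 0.00196 = 91479.59 MPa
Convert to GPa: 91479.59 / 1000 = 91.48 GPa

91.48 GPa


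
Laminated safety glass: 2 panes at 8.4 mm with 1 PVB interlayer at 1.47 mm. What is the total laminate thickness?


Total thickness = glass contribution + PVB contribution
  Glass: 2 * 8.4 = 16.8 mm
  PVB: 1 * 1.47 = 1.47 mm
  Total = 16.8 + 1.47 = 18.27 mm

18.27 mm


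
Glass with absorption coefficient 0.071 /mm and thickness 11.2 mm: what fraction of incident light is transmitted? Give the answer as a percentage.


Beer-Lambert law: T = exp(-alpha * thickness)
  exponent = -0.071 * 11.2 = -0.7952
  T = exp(-0.7952) = 0.4515
  Percentage = 0.4515 * 100 = 45.15%

45.15%


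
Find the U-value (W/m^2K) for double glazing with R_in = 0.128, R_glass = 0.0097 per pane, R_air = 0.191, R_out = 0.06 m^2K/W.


Total thermal resistance (series):
  R_total = R_in + R_glass + R_air + R_glass + R_out
  R_total = 0.128 + 0.0097 + 0.191 + 0.0097 + 0.06 = 0.3984 m^2K/W
U-value = 1 / R_total = 1 / 0.3984 = 2.51 W/m^2K

2.51 W/m^2K


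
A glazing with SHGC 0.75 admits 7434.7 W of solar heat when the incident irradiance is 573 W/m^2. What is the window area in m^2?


Rearrange Q = Area * SHGC * Irradiance:
  Area = Q / (SHGC * Irradiance)
  Area = 7434.7 / (0.75 * 573) = 17.3 m^2

17.3 m^2


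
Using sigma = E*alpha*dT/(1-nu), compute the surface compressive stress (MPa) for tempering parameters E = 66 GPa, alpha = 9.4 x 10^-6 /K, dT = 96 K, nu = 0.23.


Tempering stress: sigma = E * alpha * dT / (1 - nu)
  E (MPa) = 66 * 1000 = 66000
  Numerator = 66000 * (9.4 x 10^-6) * 96 = 59.5584
  Denominator = 1 - 0.23 = 0.77
  sigma = 59.5584 / 0.77 = 77.3 MPa

77.3 MPa


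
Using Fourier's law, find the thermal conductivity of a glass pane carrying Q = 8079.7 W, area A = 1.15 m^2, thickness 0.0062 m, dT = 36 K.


Fourier's law rearranged: k = Q * t / (A * dT)
  Numerator = 8079.7 * 0.0062 = 50.09414
  Denominator = 1.15 * 36 = 41.4
  k = 50.09414 / 41.4 = 1.21 W/mK

1.21 W/mK


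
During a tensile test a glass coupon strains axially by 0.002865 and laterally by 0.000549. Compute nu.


Poisson's ratio: nu = lateral strain / axial strain
  nu = 0.000549 / 0.002865 = 0.1916

0.1916


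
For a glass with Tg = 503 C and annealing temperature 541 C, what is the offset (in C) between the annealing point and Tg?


Offset = T_anneal - Tg:
  offset = 541 - 503 = 38 C

38 C


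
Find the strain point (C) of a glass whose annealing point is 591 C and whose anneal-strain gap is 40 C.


Strain point = annealing point - difference:
  T_strain = 591 - 40 = 551 C

551 C


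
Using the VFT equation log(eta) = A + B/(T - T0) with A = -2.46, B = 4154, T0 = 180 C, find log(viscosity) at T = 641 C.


VFT equation: log(eta) = A + B / (T - T0)
  T - T0 = 641 - 180 = 461
  B / (T - T0) = 4154 / 461 = 9.011
  log(eta) = -2.46 + 9.011 = 6.551

6.551


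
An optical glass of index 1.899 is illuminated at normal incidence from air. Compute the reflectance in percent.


Fresnel reflectance at normal incidence:
  R = ((n - 1)/(n + 1))^2
  (n - 1)/(n + 1) = (1.899 - 1)/(1.899 + 1) = 0.310107
  R = 0.310107^2 = 0.0961664
  R(%) = 0.0961664 * 100 = 9.617%

9.617%


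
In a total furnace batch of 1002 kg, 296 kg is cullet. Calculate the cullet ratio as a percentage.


Cullet ratio = (cullet mass / total batch mass) * 100
  Ratio = 296 / 1002 * 100 = 29.54%

29.54%


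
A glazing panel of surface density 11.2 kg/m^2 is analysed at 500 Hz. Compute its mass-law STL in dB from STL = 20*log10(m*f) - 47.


Mass law: STL = 20 * log10(m * f) - 47
  m * f = 11.2 * 500 = 5600
  log10(5600) = 3.74819
  STL = 20 * 3.74819 - 47 = 74.9638 - 47 = 28.0 dB

28.0 dB


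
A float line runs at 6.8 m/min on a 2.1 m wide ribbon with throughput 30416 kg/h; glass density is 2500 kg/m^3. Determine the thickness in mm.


Ribbon cross-section from mass balance:
  Volume rate = throughput / density = 30416 / 2500 = 12.1664 m^3/h
  thickness = volume rate / (speed * 60 * width), i.e.
  thickness = throughput / (60 * speed * width * density) * 1000
  thickness = 30416 / (60 * 6.8 * 2.1 * 2500) * 1000 = 14.2 mm

14.2 mm


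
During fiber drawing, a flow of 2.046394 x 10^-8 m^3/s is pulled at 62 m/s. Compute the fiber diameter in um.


Cross-sectional area from continuity:
  A = Q / v = 2.046394 x 10^-8 / 62 = 3.300635 x 10^-10 m^2
Diameter from circular cross-section:
  d = sqrt(4A / pi) * 10^6 (m -> um)
  d = sqrt(4 * 3.300635 x 10^-10 / pi) * 10^6 = 20.5 um

20.5 um


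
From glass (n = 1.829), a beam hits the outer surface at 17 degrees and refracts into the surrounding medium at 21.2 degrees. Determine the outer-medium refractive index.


Apply Snell's law: n1 * sin(theta1) = n2 * sin(theta2)
  n2 = n1 * sin(theta1) / sin(theta2)
  sin(17) = 0.292372
  sin(21.2) = 0.361625
  n2 = 1.829 * 0.292372 / 0.361625 = 1.4787

1.4787


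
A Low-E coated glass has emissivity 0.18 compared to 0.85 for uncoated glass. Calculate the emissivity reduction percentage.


Percentage reduction = (1 - coated/uncoated) * 100
  Ratio = 0.18 / 0.85 = 0.2118
  Reduction = (1 - 0.2118) * 100 = 78.8%

78.8%


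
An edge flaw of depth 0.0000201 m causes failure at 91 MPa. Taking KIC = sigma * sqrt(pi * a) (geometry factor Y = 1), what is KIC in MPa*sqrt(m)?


Fracture toughness: KIC = sigma * sqrt(pi * a)
  pi * a = pi * 0.0000201 = 0.000063146
  sqrt(pi * a) = 0.007946
  KIC = 91 * 0.007946 = 0.723 MPa*sqrt(m)

0.723 MPa*sqrt(m)


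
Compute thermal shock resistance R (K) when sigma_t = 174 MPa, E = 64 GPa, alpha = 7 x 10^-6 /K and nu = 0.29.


Thermal shock resistance: R = sigma * (1 - nu) / (E * alpha)
  Numerator = 174 * (1 - 0.29) = 123.54
  Denominator = 64 * 1000 * (7 x 10^-6) = 0.448
  R = 123.54 / 0.448 = 275.8 K

275.8 K


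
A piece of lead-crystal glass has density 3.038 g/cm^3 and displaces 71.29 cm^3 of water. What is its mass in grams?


Rearrange rho = m / V:
  m = rho * V
  m = 3.038 * 71.29 = 216.579 g

216.579 g


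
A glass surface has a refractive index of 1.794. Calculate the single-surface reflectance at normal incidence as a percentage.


Fresnel reflectance at normal incidence:
  R = ((n - 1)/(n + 1))^2
  (n - 1)/(n + 1) = (1.794 - 1)/(1.794 + 1) = 0.28418
  R = 0.28418^2 = 0.0807583
  R(%) = 0.0807583 * 100 = 8.076%

8.076%


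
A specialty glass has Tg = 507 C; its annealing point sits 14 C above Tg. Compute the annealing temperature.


The annealing temperature is Tg plus the offset:
  T_anneal = 507 + 14 = 521 C

521 C


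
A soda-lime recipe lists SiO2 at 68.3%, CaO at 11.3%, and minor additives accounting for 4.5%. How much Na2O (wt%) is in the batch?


Pieces sum to 100%:
  Na2O = 100 - (SiO2 + CaO + others)
  Na2O = 100 - (68.3 + 11.3 + 4.5) = 15.9%

15.9%


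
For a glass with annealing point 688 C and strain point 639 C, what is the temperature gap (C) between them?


Gap = T_anneal - T_strain:
  gap = 688 - 639 = 49 C

49 C


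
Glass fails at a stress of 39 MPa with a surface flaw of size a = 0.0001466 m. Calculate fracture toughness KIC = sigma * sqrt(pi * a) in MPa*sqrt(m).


Fracture toughness: KIC = sigma * sqrt(pi * a)
  pi * a = pi * 0.0001466 = 0.000460557
  sqrt(pi * a) = 0.021461
  KIC = 39 * 0.021461 = 0.837 MPa*sqrt(m)

0.837 MPa*sqrt(m)


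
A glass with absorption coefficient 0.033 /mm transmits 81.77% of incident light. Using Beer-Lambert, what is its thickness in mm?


Rearrange T = exp(-alpha * thickness):
  thickness = -ln(T) / alpha
  T = 81.77/100 = 0.8177
  ln(T) = -0.20126
  -ln(T) = 0.20126
  thickness = 0.20126 / 0.033 = 6.1 mm

6.1 mm


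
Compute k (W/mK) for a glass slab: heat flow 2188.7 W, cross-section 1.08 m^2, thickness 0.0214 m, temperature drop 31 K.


Fourier's law rearranged: k = Q * t / (A * dT)
  Numerator = 2188.7 * 0.0214 = 46.83818
  Denominator = 1.08 * 31 = 33.48
  k = 46.83818 / 33.48 = 1.399 W/mK

1.399 W/mK


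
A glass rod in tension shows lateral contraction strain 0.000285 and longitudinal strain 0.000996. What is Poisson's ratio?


Poisson's ratio: nu = lateral strain / axial strain
  nu = 0.000285 / 0.000996 = 0.2861

0.2861


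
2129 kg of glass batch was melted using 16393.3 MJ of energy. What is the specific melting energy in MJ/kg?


Rearrange E = m * s for s:
  s = E / m
  s = 16393.3 / 2129 = 7.7 MJ/kg

7.7 MJ/kg


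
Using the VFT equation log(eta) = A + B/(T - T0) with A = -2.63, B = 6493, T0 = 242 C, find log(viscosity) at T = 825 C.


VFT equation: log(eta) = A + B / (T - T0)
  T - T0 = 825 - 242 = 583
  B / (T - T0) = 6493 / 583 = 11.137
  log(eta) = -2.63 + 11.137 = 8.507

8.507


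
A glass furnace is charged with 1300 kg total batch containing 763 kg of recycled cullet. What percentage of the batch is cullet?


Cullet ratio = (cullet mass / total batch mass) * 100
  Ratio = 763 / 1300 * 100 = 58.69%

58.69%


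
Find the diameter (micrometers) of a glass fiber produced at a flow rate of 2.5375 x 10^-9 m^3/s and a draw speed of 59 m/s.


Cross-sectional area from continuity:
  A = Q / v = 2.5375 x 10^-9 / 59 = 4.300847 x 10^-11 m^2
Diameter from circular cross-section:
  d = sqrt(4A / pi) * 10^6 (m -> um)
  d = sqrt(4 * 4.300847 x 10^-11 / pi) * 10^6 = 7.4 um

7.4 um


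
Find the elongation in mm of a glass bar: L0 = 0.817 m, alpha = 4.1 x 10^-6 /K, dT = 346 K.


Thermal expansion formula: dL = alpha * L0 * dT
  dL = (4.1 x 10^-6) * 0.817 * 346 = 0.001159 m
Convert to mm: 0.001159 * 1000 = 1.159 mm

1.159 mm


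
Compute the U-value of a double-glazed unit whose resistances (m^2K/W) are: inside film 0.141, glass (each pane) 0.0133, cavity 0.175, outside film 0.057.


Total thermal resistance (series):
  R_total = R_in + R_glass + R_air + R_glass + R_out
  R_total = 0.141 + 0.0133 + 0.175 + 0.0133 + 0.057 = 0.3996 m^2K/W
U-value = 1 / R_total = 1 / 0.3996 = 2.503 W/m^2K

2.503 W/m^2K


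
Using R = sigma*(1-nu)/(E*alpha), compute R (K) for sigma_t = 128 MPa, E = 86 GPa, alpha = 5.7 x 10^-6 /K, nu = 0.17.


Thermal shock resistance: R = sigma * (1 - nu) / (E * alpha)
  Numerator = 128 * (1 - 0.17) = 106.24
  Denominator = 86 * 1000 * (5.7 x 10^-6) = 0.4902
  R = 106.24 / 0.4902 = 216.7 K

216.7 K


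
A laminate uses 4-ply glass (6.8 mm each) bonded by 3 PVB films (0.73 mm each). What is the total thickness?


Total thickness = glass contribution + PVB contribution
  Glass: 4 * 6.8 = 27.2 mm
  PVB: 3 * 0.73 = 2.19 mm
  Total = 27.2 + 2.19 = 29.39 mm

29.39 mm


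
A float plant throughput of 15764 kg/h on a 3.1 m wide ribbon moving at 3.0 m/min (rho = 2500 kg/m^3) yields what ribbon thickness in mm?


Ribbon cross-section from mass balance:
  Volume rate = throughput / density = 15764 / 2500 = 6.3056 m^3/h
  thickness = volume rate / (speed * 60 * width), i.e.
  thickness = throughput / (60 * speed * width * density) * 1000
  thickness = 15764 / (60 * 3.0 * 3.1 * 2500) * 1000 = 11.3 mm

11.3 mm


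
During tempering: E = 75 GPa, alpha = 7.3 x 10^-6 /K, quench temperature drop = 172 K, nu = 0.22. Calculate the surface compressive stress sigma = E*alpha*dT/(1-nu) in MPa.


Tempering stress: sigma = E * alpha * dT / (1 - nu)
  E (MPa) = 75 * 1000 = 75000
  Numerator = 75000 * (7.3 x 10^-6) * 172 = 94.17
  Denominator = 1 - 0.22 = 0.78
  sigma = 94.17 / 0.78 = 120.7 MPa

120.7 MPa


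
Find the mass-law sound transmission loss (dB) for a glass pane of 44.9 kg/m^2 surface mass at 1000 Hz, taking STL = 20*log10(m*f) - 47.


Mass law: STL = 20 * log10(m * f) - 47
  m * f = 44.9 * 1000 = 44900
  log10(44900) = 4.65225
  STL = 20 * 4.65225 - 47 = 93.045 - 47 = 46.0 dB

46.0 dB


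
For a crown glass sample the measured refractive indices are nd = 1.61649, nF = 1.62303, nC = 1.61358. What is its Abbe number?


Abbe number formula: Vd = (nd - 1) / (nF - nC)
  nd - 1 = 1.61649 - 1 = 0.61649
  nF - nC = 1.62303 - 1.61358 = 0.00945
  Vd = 0.61649 / 0.00945 = 65.24

65.24


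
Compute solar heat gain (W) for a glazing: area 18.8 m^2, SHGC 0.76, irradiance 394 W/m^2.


Solar heat gain: Q = Area * SHGC * Irradiance
  Q = 18.8 * 0.76 * 394 = 5629.5 W

5629.5 W


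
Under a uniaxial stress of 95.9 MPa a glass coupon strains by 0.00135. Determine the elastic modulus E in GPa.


Young's modulus: E = stress / strain
  E = 95.9 MPa / 0.00135 = 71037.04 MPa
Convert to GPa: 71037.04 / 1000 = 71.04 GPa

71.04 GPa


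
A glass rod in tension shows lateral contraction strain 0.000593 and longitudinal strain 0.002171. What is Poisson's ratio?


Poisson's ratio: nu = lateral strain / axial strain
  nu = 0.000593 / 0.002171 = 0.2731

0.2731


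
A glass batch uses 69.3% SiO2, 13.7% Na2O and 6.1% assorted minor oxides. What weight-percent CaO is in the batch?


Pieces sum to 100%:
  CaO = 100 - (SiO2 + Na2O + others)
  CaO = 100 - (69.3 + 13.7 + 6.1) = 10.9%

10.9%


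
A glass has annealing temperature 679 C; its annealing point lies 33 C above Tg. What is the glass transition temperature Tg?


Rearrange T_anneal = Tg + offset for Tg:
  Tg = T_anneal - offset = 679 - 33 = 646 C

646 C


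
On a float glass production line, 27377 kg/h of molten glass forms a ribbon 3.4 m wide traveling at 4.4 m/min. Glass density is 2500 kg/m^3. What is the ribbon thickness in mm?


Ribbon cross-section from mass balance:
  Volume rate = throughput / density = 27377 / 2500 = 10.9508 m^3/h
  thickness = volume rate / (speed * 60 * width), i.e.
  thickness = throughput / (60 * speed * width * density) * 1000
  thickness = 27377 / (60 * 4.4 * 3.4 * 2500) * 1000 = 12.2 mm

12.2 mm


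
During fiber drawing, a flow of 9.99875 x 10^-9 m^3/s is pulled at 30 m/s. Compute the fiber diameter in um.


Cross-sectional area from continuity:
  A = Q / v = 9.99875 x 10^-9 / 30 = 3.332917 x 10^-10 m^2
Diameter from circular cross-section:
  d = sqrt(4A / pi) * 10^6 (m -> um)
  d = sqrt(4 * 3.332917 x 10^-10 / pi) * 10^6 = 20.6 um

20.6 um


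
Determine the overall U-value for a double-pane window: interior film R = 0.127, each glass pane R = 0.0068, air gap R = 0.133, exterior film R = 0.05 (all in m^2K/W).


Total thermal resistance (series):
  R_total = R_in + R_glass + R_air + R_glass + R_out
  R_total = 0.127 + 0.0068 + 0.133 + 0.0068 + 0.05 = 0.3236 m^2K/W
U-value = 1 / R_total = 1 / 0.3236 = 3.09 W/m^2K

3.09 W/m^2K


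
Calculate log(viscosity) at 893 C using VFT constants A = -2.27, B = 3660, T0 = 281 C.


VFT equation: log(eta) = A + B / (T - T0)
  T - T0 = 893 - 281 = 612
  B / (T - T0) = 3660 / 612 = 5.98
  log(eta) = -2.27 + 5.98 = 3.71

3.71


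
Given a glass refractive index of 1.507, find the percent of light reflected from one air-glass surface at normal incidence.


Fresnel reflectance at normal incidence:
  R = ((n - 1)/(n + 1))^2
  (n - 1)/(n + 1) = (1.507 - 1)/(1.507 + 1) = 0.202234
  R = 0.202234^2 = 0.0408986
  R(%) = 0.0408986 * 100 = 4.09%

4.09%


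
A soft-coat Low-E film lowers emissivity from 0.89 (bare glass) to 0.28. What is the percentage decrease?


Percentage reduction = (1 - coated/uncoated) * 100
  Ratio = 0.28 / 0.89 = 0.3146
  Reduction = (1 - 0.3146) * 100 = 68.5%

68.5%


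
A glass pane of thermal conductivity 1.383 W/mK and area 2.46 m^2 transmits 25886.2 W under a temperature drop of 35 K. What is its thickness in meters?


Fourier's law: t = k * A * dT / Q
  t = 1.383 * 2.46 * 35 / 25886.2
  t = 119.0763 / 25886.2 = 0.0046 m

0.0046 m


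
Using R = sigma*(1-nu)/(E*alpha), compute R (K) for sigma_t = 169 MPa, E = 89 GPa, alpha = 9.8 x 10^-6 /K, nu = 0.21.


Thermal shock resistance: R = sigma * (1 - nu) / (E * alpha)
  Numerator = 169 * (1 - 0.21) = 133.51
  Denominator = 89 * 1000 * (9.8 x 10^-6) = 0.8722
  R = 133.51 / 0.8722 = 153.1 K

153.1 K


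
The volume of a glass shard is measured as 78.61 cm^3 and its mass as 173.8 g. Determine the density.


Use the definition of density:
  rho = mass / volume
  rho = 173.8 / 78.61 = 2.211 g/cm^3

2.211 g/cm^3


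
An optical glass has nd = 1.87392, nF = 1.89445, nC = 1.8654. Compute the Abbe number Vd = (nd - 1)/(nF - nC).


Abbe number formula: Vd = (nd - 1) / (nF - nC)
  nd - 1 = 1.87392 - 1 = 0.87392
  nF - nC = 1.89445 - 1.8654 = 0.02905
  Vd = 0.87392 / 0.02905 = 30.08

30.08


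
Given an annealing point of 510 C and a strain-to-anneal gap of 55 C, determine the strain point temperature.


Strain point = annealing point - difference:
  T_strain = 510 - 55 = 455 C

455 C


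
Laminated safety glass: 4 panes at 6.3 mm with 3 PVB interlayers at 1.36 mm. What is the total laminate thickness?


Total thickness = glass contribution + PVB contribution
  Glass: 4 * 6.3 = 25.2 mm
  PVB: 3 * 1.36 = 4.08 mm
  Total = 25.2 + 4.08 = 29.28 mm

29.28 mm


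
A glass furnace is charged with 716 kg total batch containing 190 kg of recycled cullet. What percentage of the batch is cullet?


Cullet ratio = (cullet mass / total batch mass) * 100
  Ratio = 190 / 716 * 100 = 26.54%

26.54%


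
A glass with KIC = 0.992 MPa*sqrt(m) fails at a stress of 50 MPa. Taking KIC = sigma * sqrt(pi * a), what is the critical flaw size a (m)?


Rearrange KIC = sigma * sqrt(pi * a):
  sqrt(pi * a) = KIC / sigma
  sqrt(pi * a) = 0.992 / 50 = 0.01984
  a = (KIC / sigma)^2 / pi
  a = 0.01984^2 / pi = 0.0001253 m

0.0001253 m


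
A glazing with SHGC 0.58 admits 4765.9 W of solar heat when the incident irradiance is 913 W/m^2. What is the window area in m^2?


Rearrange Q = Area * SHGC * Irradiance:
  Area = Q / (SHGC * Irradiance)
  Area = 4765.9 / (0.58 * 913) = 9.0 m^2

9.0 m^2


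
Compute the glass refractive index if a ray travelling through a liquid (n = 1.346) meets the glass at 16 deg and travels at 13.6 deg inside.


Apply Snell's law: n1 * sin(theta1) = n2 * sin(theta2)
  n2 = n1 * sin(theta1) / sin(theta2)
  sin(16) = 0.275637
  sin(13.6) = 0.235142
  n2 = 1.346 * 0.275637 / 0.235142 = 1.5778

1.5778


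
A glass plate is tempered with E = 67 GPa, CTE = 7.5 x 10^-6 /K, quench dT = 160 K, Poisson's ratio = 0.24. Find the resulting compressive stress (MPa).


Tempering stress: sigma = E * alpha * dT / (1 - nu)
  E (MPa) = 67 * 1000 = 67000
  Numerator = 67000 * (7.5 x 10^-6) * 160 = 80.4
  Denominator = 1 - 0.24 = 0.76
  sigma = 80.4 / 0.76 = 105.8 MPa

105.8 MPa


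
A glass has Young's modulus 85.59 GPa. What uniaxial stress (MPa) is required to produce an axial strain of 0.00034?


Rearrange E = sigma / epsilon:
  sigma = E * epsilon
  E (MPa) = 85.59 * 1000 = 85590
  sigma = 85590 * 0.00034 = 29.1 MPa

29.1 MPa


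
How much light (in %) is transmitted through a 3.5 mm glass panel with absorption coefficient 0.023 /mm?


Beer-Lambert law: T = exp(-alpha * thickness)
  exponent = -0.023 * 3.5 = -0.0805
  T = exp(-0.0805) = 0.9227
  Percentage = 0.9227 * 100 = 92.27%

92.27%


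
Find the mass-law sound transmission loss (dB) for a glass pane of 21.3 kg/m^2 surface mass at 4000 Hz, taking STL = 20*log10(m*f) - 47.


Mass law: STL = 20 * log10(m * f) - 47
  m * f = 21.3 * 4000 = 85200
  log10(85200) = 4.93044
  STL = 20 * 4.93044 - 47 = 98.6088 - 47 = 51.6 dB

51.6 dB


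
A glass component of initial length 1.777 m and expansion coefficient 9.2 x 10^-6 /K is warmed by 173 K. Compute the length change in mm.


Thermal expansion formula: dL = alpha * L0 * dT
  dL = (9.2 x 10^-6) * 1.777 * 173 = 0.00282827 m
Convert to mm: 0.00282827 * 1000 = 2.8283 mm

2.8283 mm


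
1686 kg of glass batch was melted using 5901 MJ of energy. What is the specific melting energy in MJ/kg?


Rearrange E = m * s for s:
  s = E / m
  s = 5901 / 1686 = 3.5 MJ/kg

3.5 MJ/kg


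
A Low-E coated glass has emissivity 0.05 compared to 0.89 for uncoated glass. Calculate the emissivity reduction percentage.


Percentage reduction = (1 - coated/uncoated) * 100
  Ratio = 0.05 / 0.89 = 0.0562
  Reduction = (1 - 0.0562) * 100 = 94.4%

94.4%


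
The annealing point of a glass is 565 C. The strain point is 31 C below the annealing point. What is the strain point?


Strain point = annealing point - difference:
  T_strain = 565 - 31 = 534 C

534 C


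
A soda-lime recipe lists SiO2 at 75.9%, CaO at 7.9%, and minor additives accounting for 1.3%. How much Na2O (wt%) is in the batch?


Pieces sum to 100%:
  Na2O = 100 - (SiO2 + CaO + others)
  Na2O = 100 - (75.9 + 7.9 + 1.3) = 14.9%

14.9%


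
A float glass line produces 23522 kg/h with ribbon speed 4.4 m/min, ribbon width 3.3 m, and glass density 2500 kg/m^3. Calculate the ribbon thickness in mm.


Ribbon cross-section from mass balance:
  Volume rate = throughput / density = 23522 / 2500 = 9.4088 m^3/h
  thickness = volume rate / (speed * 60 * width), i.e.
  thickness = throughput / (60 * speed * width * density) * 1000
  thickness = 23522 / (60 * 4.4 * 3.3 * 2500) * 1000 = 10.8 mm

10.8 mm


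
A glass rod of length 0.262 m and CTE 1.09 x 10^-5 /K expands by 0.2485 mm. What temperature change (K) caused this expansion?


Rearrange dL = alpha * L0 * dT for dT:
  dT = dL / (alpha * L0)
  dL (m) = 0.2485 / 1000 = 0.0002485
  dT = 0.0002485 / ((1.09 x 10^-5) * 0.262) = 87.0 K

87.0 K


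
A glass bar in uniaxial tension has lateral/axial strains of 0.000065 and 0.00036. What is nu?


Poisson's ratio: nu = lateral strain / axial strain
  nu = 0.000065 / 0.00036 = 0.1806

0.1806


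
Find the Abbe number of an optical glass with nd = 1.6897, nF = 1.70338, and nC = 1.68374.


Abbe number formula: Vd = (nd - 1) / (nF - nC)
  nd - 1 = 1.6897 - 1 = 0.6897
  nF - nC = 1.70338 - 1.68374 = 0.01964
  Vd = 0.6897 / 0.01964 = 35.12

35.12


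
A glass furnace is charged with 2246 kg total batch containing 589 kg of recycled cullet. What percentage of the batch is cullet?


Cullet ratio = (cullet mass / total batch mass) * 100
  Ratio = 589 / 2246 * 100 = 26.22%

26.22%


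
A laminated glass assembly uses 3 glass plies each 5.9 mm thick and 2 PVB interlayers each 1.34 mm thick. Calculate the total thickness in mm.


Total thickness = glass contribution + PVB contribution
  Glass: 3 * 5.9 = 17.7 mm
  PVB: 2 * 1.34 = 2.68 mm
  Total = 17.7 + 2.68 = 20.38 mm

20.38 mm


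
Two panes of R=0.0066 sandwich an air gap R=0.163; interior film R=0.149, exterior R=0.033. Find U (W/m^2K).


Total thermal resistance (series):
  R_total = R_in + R_glass + R_air + R_glass + R_out
  R_total = 0.149 + 0.0066 + 0.163 + 0.0066 + 0.033 = 0.3582 m^2K/W
U-value = 1 / R_total = 1 / 0.3582 = 2.792 W/m^2K

2.792 W/m^2K


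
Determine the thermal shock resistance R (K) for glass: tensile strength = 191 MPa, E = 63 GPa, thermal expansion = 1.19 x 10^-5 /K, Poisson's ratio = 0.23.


Thermal shock resistance: R = sigma * (1 - nu) / (E * alpha)
  Numerator = 191 * (1 - 0.23) = 147.07
  Denominator = 63 * 1000 * (1.19 x 10^-5) = 0.7497
  R = 147.07 / 0.7497 = 196.2 K

196.2 K


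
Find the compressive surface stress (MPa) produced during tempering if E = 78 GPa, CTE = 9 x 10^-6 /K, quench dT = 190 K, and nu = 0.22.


Tempering stress: sigma = E * alpha * dT / (1 - nu)
  E (MPa) = 78 * 1000 = 78000
  Numerator = 78000 * (9 x 10^-6) * 190 = 133.38
  Denominator = 1 - 0.22 = 0.78
  sigma = 133.38 / 0.78 = 171.0 MPa

171.0 MPa


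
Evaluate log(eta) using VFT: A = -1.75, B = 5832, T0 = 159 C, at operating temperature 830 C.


VFT equation: log(eta) = A + B / (T - T0)
  T - T0 = 830 - 159 = 671
  B / (T - T0) = 5832 / 671 = 8.692
  log(eta) = -1.75 + 8.692 = 6.942

6.942


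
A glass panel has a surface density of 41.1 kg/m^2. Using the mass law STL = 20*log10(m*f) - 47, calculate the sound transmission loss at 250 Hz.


Mass law: STL = 20 * log10(m * f) - 47
  m * f = 41.1 * 250 = 10275
  log10(10275) = 4.01178
  STL = 20 * 4.01178 - 47 = 80.2356 - 47 = 33.2 dB

33.2 dB


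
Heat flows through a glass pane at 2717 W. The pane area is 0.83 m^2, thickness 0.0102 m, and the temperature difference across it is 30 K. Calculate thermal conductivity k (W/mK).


Fourier's law rearranged: k = Q * t / (A * dT)
  Numerator = 2717 * 0.0102 = 27.7134
  Denominator = 0.83 * 30 = 24.9
  k = 27.7134 / 24.9 = 1.113 W/mK

1.113 W/mK


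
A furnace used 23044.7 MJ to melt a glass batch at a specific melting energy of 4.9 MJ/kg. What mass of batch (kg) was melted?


Rearrange E = m * s for m:
  m = E / s
  m = 23044.7 / 4.9 = 4703.0 kg

4703.0 kg


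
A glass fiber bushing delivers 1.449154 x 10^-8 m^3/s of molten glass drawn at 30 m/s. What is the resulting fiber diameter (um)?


Cross-sectional area from continuity:
  A = Q / v = 1.449154 x 10^-8 / 30 = 4.830513 x 10^-10 m^2
Diameter from circular cross-section:
  d = sqrt(4A / pi) * 10^6 (m -> um)
  d = sqrt(4 * 4.830513 x 10^-10 / pi) * 10^6 = 24.8 um

24.8 um


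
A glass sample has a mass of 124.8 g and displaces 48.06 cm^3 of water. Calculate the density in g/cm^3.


Use the definition of density:
  rho = mass / volume
  rho = 124.8 / 48.06 = 2.597 g/cm^3

2.597 g/cm^3


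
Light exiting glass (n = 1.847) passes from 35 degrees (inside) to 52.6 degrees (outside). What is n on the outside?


Apply Snell's law: n1 * sin(theta1) = n2 * sin(theta2)
  n2 = n1 * sin(theta1) / sin(theta2)
  sin(35) = 0.573576
  sin(52.6) = 0.794415
  n2 = 1.847 * 0.573576 / 0.794415 = 1.3336

1.3336


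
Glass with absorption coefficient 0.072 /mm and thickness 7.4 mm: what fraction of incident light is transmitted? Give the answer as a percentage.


Beer-Lambert law: T = exp(-alpha * thickness)
  exponent = -0.072 * 7.4 = -0.5328
  T = exp(-0.5328) = 0.587
  Percentage = 0.587 * 100 = 58.7%

58.7%


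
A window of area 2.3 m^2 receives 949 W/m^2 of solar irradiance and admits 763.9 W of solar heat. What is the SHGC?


Rearrange Q = Area * SHGC * Irradiance:
  SHGC = Q / (Area * Irradiance)
  SHGC = 763.9 / (2.3 * 949) = 0.35

0.35


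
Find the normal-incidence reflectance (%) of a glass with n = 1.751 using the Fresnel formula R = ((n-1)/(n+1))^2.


Fresnel reflectance at normal incidence:
  R = ((n - 1)/(n + 1))^2
  (n - 1)/(n + 1) = (1.751 - 1)/(1.751 + 1) = 0.272992
  R = 0.272992^2 = 0.0745246
  R(%) = 0.0745246 * 100 = 7.452%

7.452%


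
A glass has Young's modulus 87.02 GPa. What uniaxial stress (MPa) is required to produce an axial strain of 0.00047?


Rearrange E = sigma / epsilon:
  sigma = E * epsilon
  E (MPa) = 87.02 * 1000 = 87020
  sigma = 87020 * 0.00047 = 40.9 MPa

40.9 MPa


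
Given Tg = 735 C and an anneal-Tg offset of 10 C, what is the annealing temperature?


The annealing temperature is Tg plus the offset:
  T_anneal = 735 + 10 = 745 C

745 C


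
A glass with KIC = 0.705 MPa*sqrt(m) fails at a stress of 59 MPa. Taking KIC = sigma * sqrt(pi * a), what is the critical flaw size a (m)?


Rearrange KIC = sigma * sqrt(pi * a):
  sqrt(pi * a) = KIC / sigma
  sqrt(pi * a) = 0.705 / 59 = 0.011949
  a = (KIC / sigma)^2 / pi
  a = 0.011949^2 / pi = 0.0000454 m

0.0000454 m


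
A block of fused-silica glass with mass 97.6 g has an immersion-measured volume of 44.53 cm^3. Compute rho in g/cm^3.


Use the definition of density:
  rho = mass / volume
  rho = 97.6 / 44.53 = 2.192 g/cm^3

2.192 g/cm^3


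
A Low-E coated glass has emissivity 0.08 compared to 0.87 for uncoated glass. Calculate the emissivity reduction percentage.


Percentage reduction = (1 - coated/uncoated) * 100
  Ratio = 0.08 / 0.87 = 0.092
  Reduction = (1 - 0.092) * 100 = 90.8%

90.8%


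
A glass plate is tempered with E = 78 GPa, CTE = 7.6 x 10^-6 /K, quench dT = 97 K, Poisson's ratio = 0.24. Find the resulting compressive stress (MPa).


Tempering stress: sigma = E * alpha * dT / (1 - nu)
  E (MPa) = 78 * 1000 = 78000
  Numerator = 78000 * (7.6 x 10^-6) * 97 = 57.5016
  Denominator = 1 - 0.24 = 0.76
  sigma = 57.5016 / 0.76 = 75.7 MPa

75.7 MPa


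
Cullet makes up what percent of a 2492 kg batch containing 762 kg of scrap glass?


Cullet ratio = (cullet mass / total batch mass) * 100
  Ratio = 762 / 2492 * 100 = 30.58%

30.58%


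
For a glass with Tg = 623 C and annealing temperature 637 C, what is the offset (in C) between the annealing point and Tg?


Offset = T_anneal - Tg:
  offset = 637 - 623 = 14 C

14 C


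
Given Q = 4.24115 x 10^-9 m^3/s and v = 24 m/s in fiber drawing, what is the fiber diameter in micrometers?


Cross-sectional area from continuity:
  A = Q / v = 4.24115 x 10^-9 / 24 = 1.767146 x 10^-10 m^2
Diameter from circular cross-section:
  d = sqrt(4A / pi) * 10^6 (m -> um)
  d = sqrt(4 * 1.767146 x 10^-10 / pi) * 10^6 = 15.0 um

15.0 um


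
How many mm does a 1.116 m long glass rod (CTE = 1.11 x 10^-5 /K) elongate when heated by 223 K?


Thermal expansion formula: dL = alpha * L0 * dT
  dL = (1.11 x 10^-5) * 1.116 * 223 = 0.00276243 m
Convert to mm: 0.00276243 * 1000 = 2.7624 mm

2.7624 mm


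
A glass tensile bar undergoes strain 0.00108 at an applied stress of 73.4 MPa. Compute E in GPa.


Young's modulus: E = stress / strain
  E = 73.4 MPa / 0.00108 = 67962.96 MPa
Convert to GPa: 67962.96 / 1000 = 67.96 GPa

67.96 GPa


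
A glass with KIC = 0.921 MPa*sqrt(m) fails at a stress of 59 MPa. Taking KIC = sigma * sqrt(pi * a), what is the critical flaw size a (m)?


Rearrange KIC = sigma * sqrt(pi * a):
  sqrt(pi * a) = KIC / sigma
  sqrt(pi * a) = 0.921 / 59 = 0.01561
  a = (KIC / sigma)^2 / pi
  a = 0.01561^2 / pi = 0.0000776 m

0.0000776 m


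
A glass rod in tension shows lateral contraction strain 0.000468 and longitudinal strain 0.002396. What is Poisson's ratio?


Poisson's ratio: nu = lateral strain / axial strain
  nu = 0.000468 / 0.002396 = 0.1953

0.1953


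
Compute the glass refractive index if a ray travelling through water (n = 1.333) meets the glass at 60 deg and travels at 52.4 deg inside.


Apply Snell's law: n1 * sin(theta1) = n2 * sin(theta2)
  n2 = n1 * sin(theta1) / sin(theta2)
  sin(60) = 0.866025
  sin(52.4) = 0.79229
  n2 = 1.333 * 0.866025 / 0.79229 = 1.4571

1.4571


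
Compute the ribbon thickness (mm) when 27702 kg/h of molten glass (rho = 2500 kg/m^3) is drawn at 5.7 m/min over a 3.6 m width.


Ribbon cross-section from mass balance:
  Volume rate = throughput / density = 27702 / 2500 = 11.0808 m^3/h
  thickness = volume rate / (speed * 60 * width), i.e.
  thickness = throughput / (60 * speed * width * density) * 1000
  thickness = 27702 / (60 * 5.7 * 3.6 * 2500) * 1000 = 9.0 mm

9.0 mm


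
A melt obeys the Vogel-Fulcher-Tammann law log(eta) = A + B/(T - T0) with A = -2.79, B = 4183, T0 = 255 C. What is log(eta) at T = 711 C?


VFT equation: log(eta) = A + B / (T - T0)
  T - T0 = 711 - 255 = 456
  B / (T - T0) = 4183 / 456 = 9.173
  log(eta) = -2.79 + 9.173 = 6.383

6.383


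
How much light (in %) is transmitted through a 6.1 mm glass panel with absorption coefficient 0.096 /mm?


Beer-Lambert law: T = exp(-alpha * thickness)
  exponent = -0.096 * 6.1 = -0.5856
  T = exp(-0.5856) = 0.5568
  Percentage = 0.5568 * 100 = 55.68%

55.68%


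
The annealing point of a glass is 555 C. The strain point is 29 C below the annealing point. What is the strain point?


Strain point = annealing point - difference:
  T_strain = 555 - 29 = 526 C

526 C


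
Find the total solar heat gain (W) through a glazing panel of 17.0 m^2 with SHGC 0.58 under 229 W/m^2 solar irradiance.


Solar heat gain: Q = Area * SHGC * Irradiance
  Q = 17.0 * 0.58 * 229 = 2257.9 W

2257.9 W


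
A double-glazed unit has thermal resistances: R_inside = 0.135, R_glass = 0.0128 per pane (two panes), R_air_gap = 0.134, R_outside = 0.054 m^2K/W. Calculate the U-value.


Total thermal resistance (series):
  R_total = R_in + R_glass + R_air + R_glass + R_out
  R_total = 0.135 + 0.0128 + 0.134 + 0.0128 + 0.054 = 0.3486 m^2K/W
U-value = 1 / R_total = 1 / 0.3486 = 2.869 W/m^2K

2.869 W/m^2K


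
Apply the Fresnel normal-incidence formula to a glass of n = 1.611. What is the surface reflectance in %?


Fresnel reflectance at normal incidence:
  R = ((n - 1)/(n + 1))^2
  (n - 1)/(n + 1) = (1.611 - 1)/(1.611 + 1) = 0.23401
  R = 0.23401^2 = 0.0547607
  R(%) = 0.0547607 * 100 = 5.476%

5.476%


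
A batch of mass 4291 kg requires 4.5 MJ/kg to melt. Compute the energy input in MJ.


Total energy = mass * specific energy
  E = 4291 * 4.5 = 19309.5 MJ

19309.5 MJ


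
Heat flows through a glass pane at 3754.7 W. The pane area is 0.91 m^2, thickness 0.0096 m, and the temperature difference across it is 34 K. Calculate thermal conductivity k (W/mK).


Fourier's law rearranged: k = Q * t / (A * dT)
  Numerator = 3754.7 * 0.0096 = 36.04512
  Denominator = 0.91 * 34 = 30.94
  k = 36.04512 / 30.94 = 1.165 W/mK

1.165 W/mK


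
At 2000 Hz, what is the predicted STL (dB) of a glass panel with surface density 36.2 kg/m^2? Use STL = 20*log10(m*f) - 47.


Mass law: STL = 20 * log10(m * f) - 47
  m * f = 36.2 * 2000 = 72400
  log10(72400) = 4.85974
  STL = 20 * 4.85974 - 47 = 97.1948 - 47 = 50.2 dB

50.2 dB


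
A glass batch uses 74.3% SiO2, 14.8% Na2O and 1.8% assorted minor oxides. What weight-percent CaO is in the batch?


Pieces sum to 100%:
  CaO = 100 - (SiO2 + Na2O + others)
  CaO = 100 - (74.3 + 14.8 + 1.8) = 9.1%

9.1%


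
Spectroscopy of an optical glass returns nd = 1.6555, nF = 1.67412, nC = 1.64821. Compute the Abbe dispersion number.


Abbe number formula: Vd = (nd - 1) / (nF - nC)
  nd - 1 = 1.6555 - 1 = 0.6555
  nF - nC = 1.67412 - 1.64821 = 0.02591
  Vd = 0.6555 / 0.02591 = 25.3

25.3


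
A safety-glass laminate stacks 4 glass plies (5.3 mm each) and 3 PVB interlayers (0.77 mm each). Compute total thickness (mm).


Total thickness = glass contribution + PVB contribution
  Glass: 4 * 5.3 = 21.2 mm
  PVB: 3 * 0.77 = 2.31 mm
  Total = 21.2 + 2.31 = 23.51 mm

23.51 mm


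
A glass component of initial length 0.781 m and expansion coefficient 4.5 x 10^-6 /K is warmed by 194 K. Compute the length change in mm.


Thermal expansion formula: dL = alpha * L0 * dT
  dL = (4.5 x 10^-6) * 0.781 * 194 = 0.00068181 m
Convert to mm: 0.00068181 * 1000 = 0.6818 mm

0.6818 mm


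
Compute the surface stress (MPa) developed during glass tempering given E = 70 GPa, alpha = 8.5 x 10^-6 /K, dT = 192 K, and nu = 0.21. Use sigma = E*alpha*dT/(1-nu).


Tempering stress: sigma = E * alpha * dT / (1 - nu)
  E (MPa) = 70 * 1000 = 70000
  Numerator = 70000 * (8.5 x 10^-6) * 192 = 114.24
  Denominator = 1 - 0.21 = 0.79
  sigma = 114.24 / 0.79 = 144.6 MPa

144.6 MPa


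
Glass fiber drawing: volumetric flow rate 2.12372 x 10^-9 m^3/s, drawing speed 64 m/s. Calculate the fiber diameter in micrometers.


Cross-sectional area from continuity:
  A = Q / v = 2.12372 x 10^-9 / 64 = 3.318313 x 10^-11 m^2
Diameter from circular cross-section:
  d = sqrt(4A / pi) * 10^6 (m -> um)
  d = sqrt(4 * 3.318313 x 10^-11 / pi) * 10^6 = 6.5 um

6.5 um


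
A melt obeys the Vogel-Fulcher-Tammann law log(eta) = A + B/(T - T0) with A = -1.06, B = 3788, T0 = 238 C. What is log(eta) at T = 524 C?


VFT equation: log(eta) = A + B / (T - T0)
  T - T0 = 524 - 238 = 286
  B / (T - T0) = 3788 / 286 = 13.245
  log(eta) = -1.06 + 13.245 = 12.185

12.185


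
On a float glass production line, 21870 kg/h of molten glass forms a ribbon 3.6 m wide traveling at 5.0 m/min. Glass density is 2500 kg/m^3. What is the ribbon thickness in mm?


Ribbon cross-section from mass balance:
  Volume rate = throughput / density = 21870 / 2500 = 8.748 m^3/h
  thickness = volume rate / (speed * 60 * width), i.e.
  thickness = throughput / (60 * speed * width * density) * 1000
  thickness = 21870 / (60 * 5.0 * 3.6 * 2500) * 1000 = 8.1 mm

8.1 mm


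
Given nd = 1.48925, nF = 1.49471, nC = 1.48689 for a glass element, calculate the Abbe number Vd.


Abbe number formula: Vd = (nd - 1) / (nF - nC)
  nd - 1 = 1.48925 - 1 = 0.48925
  nF - nC = 1.49471 - 1.48689 = 0.00782
  Vd = 0.48925 / 0.00782 = 62.56

62.56
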